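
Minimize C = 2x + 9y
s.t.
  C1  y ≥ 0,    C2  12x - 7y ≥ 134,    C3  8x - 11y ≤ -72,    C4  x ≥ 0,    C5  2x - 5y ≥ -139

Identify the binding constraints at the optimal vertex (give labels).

Extreme points and C = 2x + 9y:
  (989/38, 484/19) → C = 5345/19
  (1643/46, 968/23) → C = 10355/23
  (1169/18, 484/9) → C = 5525/9

The minimum is at (989/38, 484/19). Substituting into each constraint, equality holds for C2 and C3; the remaining constraints have slack.

C2 and C3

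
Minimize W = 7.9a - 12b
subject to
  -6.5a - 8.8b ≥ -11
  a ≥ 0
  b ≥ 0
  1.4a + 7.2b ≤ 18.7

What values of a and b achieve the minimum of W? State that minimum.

Feasible corners and W = 7.9a - 12b:
  (0, 5/4) → W = -15
  (22/13, 0) → W = 869/65
  (0, 0) → W = 0

The binding constraints are -6.5a - 8.8b = -11 and a = 0.
Solving simultaneously gives a = 0, b = 5/4.

a = 0, b = 1.25, minimum W = -15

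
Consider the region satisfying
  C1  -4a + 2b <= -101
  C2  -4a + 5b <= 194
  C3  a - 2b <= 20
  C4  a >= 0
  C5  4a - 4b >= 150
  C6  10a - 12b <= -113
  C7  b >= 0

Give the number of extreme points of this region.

3

The feasible vertices (each the meet of two boundaries and inside every other half-plane) are:
  (763/2, 344)
  (1763/2, 744)
  (563/2, 244)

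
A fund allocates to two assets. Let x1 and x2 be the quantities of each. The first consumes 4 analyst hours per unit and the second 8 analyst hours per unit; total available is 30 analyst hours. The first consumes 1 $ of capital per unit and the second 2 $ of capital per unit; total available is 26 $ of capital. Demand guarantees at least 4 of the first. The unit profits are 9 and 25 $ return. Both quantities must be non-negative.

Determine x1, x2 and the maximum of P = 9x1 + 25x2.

x1 = 4, x2 = 7/4, maximum P = 319/4

Feasible corners and P = 9x1 + 25x2:
  (15/2, 0) → P = 135/2
  (4, 0) → P = 36
  (4, 7/4) → P = 319/4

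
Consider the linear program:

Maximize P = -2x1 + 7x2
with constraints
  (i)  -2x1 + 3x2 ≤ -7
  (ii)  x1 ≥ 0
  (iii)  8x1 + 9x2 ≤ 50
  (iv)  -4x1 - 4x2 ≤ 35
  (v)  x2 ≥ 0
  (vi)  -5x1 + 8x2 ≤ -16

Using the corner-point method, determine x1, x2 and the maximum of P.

Extreme points and P = -2x1 + 7x2:
  (71/14, 22/21) → P = -59/21
  (7/2, 0) → P = -7
  (25/4, 0) → P = -25/2

The binding constraints are -2x1 + 3x2 = -7 and 8x1 + 9x2 = 50.
Solving simultaneously gives x1 = 71/14, x2 = 22/21.

x1 = 71/14, x2 = 22/21, maximum P = -59/21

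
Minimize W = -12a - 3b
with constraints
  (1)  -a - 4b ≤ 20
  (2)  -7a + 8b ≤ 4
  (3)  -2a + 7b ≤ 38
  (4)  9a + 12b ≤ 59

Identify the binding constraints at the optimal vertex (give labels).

Extreme points and W = -12a - 3b:
  (-44/9, -34/9) → W = 70
  (119/6, -239/24) → W = -1665/8
  (106/39, 449/156) → W = -165/4

The minimum is at (119/6, -239/24). Substituting into each constraint, equality holds for (1) and (4); the remaining constraints have slack.

(1) and (4)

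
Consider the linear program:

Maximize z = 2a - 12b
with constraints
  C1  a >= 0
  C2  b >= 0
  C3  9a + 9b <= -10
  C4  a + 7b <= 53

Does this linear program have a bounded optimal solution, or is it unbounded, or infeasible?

infeasible

The boundaries a = 0 and b = 0 meet at (0, 0), but that point violates 9a + 9b ≤ -10. Every candidate vertex is excluded by some other constraint, so the feasible region is empty.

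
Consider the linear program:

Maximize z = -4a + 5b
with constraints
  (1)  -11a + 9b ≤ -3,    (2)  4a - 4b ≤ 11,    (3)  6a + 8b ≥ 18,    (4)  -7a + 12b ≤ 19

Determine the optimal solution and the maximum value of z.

Feasible corners and z = -4a + 5b:
  (93/71, 90/71) → z = 78/71
  (3, 10/3) → z = 14/3
  (20/7, 3/28) → z = -305/28
  (52/5, 153/20) → z = -67/20

The binding constraints are -11a + 9b = -3 and -7a + 12b = 19.
Solving simultaneously gives a = 3, b = 10/3.

a = 3, b = 10/3, maximum z = 14/3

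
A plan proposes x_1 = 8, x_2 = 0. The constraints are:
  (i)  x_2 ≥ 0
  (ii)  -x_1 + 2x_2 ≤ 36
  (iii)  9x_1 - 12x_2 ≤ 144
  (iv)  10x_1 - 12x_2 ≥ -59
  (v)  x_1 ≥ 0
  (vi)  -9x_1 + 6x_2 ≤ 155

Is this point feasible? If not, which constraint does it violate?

feasible

(i): 0 ≥ 0 ✓
(ii): -8 ≤ 36 ✓
(iii): 72 ≤ 144 ✓
(iv): 80 ≥ -59 ✓
(v): 8 ≥ 0 ✓
(vi): -72 ≤ 155 ✓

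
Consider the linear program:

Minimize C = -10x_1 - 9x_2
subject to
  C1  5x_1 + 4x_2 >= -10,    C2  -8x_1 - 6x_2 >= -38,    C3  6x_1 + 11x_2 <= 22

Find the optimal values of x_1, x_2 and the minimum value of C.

Corner points and C = -10x_1 - 9x_2:
  (106, -135) → C = 155
  (-198/31, 170/31) → C = 450/31
  (11/2, -1) → C = -46

The binding constraints are -8x_1 - 6x_2 = -38 and 6x_1 + 11x_2 = 22.
Solving simultaneously gives x_1 = 11/2, x_2 = -1.

x_1 = 11/2, x_2 = -1, minimum C = -46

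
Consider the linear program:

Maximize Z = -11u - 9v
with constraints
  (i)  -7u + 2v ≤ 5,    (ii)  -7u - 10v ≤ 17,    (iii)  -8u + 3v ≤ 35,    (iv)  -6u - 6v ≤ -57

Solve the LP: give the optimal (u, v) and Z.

Corner points and Z = -11u - 9v:
  (11, 41) → Z = -490
  (14/9, 143/18) → Z = -1595/18
  (112/3, -167/6) → Z = -961/6
The feasible region is unbounded (it extends along (3, 8), (10, -7)), but Z strictly decreases along every unbounded feasible direction, so there is no improving ray and the maximum is attained at a vertex.

The optimum lies where -7u + 2v = 5 and -6u - 6v = -57.
Solving simultaneously gives u = 14/9, v = 143/18.

u = 14/9, v = 143/18, maximum Z = -1595/18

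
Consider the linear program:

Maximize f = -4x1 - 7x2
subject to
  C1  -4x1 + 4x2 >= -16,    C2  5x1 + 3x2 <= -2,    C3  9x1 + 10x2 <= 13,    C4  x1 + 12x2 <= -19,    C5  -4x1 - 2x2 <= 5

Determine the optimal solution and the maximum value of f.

Vertices and f = -4x1 - 7x2:
  (5/4, -11/4) → f = 57/4
  (1/2, -7/2) → f = 45/2
  (11/19, -31/19) → f = 173/19
  (-11/23, -71/46) → f = 585/46

x1 = 1/2, x2 = -7/2, maximum f = 45/2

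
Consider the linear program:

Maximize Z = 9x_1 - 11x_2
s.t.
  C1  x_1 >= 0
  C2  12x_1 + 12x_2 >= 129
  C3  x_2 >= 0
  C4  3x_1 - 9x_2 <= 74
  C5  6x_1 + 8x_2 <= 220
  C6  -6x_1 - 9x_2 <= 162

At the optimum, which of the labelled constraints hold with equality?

Vertices and Z = 9x_1 - 11x_2:
  (0, 43/4) → Z = -473/4
  (0, 55/2) → Z = -605/2
  (43/4, 0) → Z = 387/4
  (74/3, 0) → Z = 222
  (1286/39, 36/13) → Z = 3462/13

The maximum is at (1286/39, 36/13). Substituting into each constraint, equality holds for C4 and C5; the remaining constraints have slack.

C4 and C5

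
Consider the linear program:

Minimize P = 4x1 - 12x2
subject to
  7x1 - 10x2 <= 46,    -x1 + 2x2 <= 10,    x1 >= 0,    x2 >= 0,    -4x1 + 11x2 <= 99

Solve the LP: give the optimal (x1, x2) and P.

x1 = 1496/37, x2 = 877/37, minimum P = -4540/37

Feasible corners and P = 4x1 - 12x2:
  (46/7, 0) → P = 184/7
  (1496/37, 877/37) → P = -4540/37
  (0, 5) → P = -60
  (88/3, 59/3) → P = -356/3
  (0, 0) → P = 0

The binding constraints are 7x1 - 10x2 = 46 and -4x1 + 11x2 = 99.
Solving simultaneously gives x1 = 1496/37, x2 = 877/37.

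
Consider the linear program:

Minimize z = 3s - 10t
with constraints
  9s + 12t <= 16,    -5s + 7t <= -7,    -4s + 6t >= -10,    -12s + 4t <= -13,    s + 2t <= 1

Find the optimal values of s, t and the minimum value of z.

s = 21/17, t = -2/17, minimum z = 83/17

Extreme points and z = 3s - 10t:
  (63/64, -19/64) → z = 379/64
  (21/17, -2/17) → z = 83/17
  (19/28, -17/14) → z = 397/28
  (13/7, -3/7) → z = 69/7

The binding constraints are -5s + 7t = -7 and s + 2t = 1.
Solving simultaneously gives s = 21/17, t = -2/17.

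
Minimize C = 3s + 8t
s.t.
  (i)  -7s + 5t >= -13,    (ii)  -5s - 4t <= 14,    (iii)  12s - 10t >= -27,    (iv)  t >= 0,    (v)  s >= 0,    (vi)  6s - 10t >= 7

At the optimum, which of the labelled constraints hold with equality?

(iv) and (vi)

Corner points and C = 3s + 8t:
  (13/7, 0) → C = 39/7
  (19/8, 29/40) → C = 517/40
  (7/6, 0) → C = 7/2

The minimum is at (7/6, 0). Substituting into each constraint, equality holds for (iv) and (vi); the remaining constraints have slack.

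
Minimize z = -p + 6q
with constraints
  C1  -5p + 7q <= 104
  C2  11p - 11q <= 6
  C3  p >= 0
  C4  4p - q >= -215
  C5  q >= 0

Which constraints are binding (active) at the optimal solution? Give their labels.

Feasible corners and z = -p + 6q:
  (593/11, 587/11) → z = 2929/11
  (0, 104/7) → z = 624/7
  (6/11, 0) → z = -6/11
  (0, 0) → z = 0

The minimum is at (6/11, 0). Substituting into each constraint, equality holds for C2 and C5; the remaining constraints have slack.

C2 and C5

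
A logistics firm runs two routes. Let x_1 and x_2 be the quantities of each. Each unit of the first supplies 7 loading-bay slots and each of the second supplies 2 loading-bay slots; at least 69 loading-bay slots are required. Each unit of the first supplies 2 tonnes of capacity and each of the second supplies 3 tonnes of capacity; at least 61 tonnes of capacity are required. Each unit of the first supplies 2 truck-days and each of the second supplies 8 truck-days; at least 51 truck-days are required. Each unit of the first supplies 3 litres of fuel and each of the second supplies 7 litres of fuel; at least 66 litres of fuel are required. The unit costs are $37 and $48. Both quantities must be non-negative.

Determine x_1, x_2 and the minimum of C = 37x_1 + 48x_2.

Corner points and C = 37x_1 + 48x_2:
  (0, 69/2) → C = 1656
  (61/2, 0) → C = 2257/2
  (5, 17) → C = 1001
The feasible region is unbounded (it extends along (0, 1), (1, 0)), but C strictly increases along every unbounded feasible direction, so there is no improving ray and the minimum is attained at a vertex.

The optimum lies where 7x_1 + 2x_2 = 69 and 2x_1 + 3x_2 = 61.
Solving simultaneously gives x_1 = 5, x_2 = 17.

x_1 = 5, x_2 = 17, minimum C = 1001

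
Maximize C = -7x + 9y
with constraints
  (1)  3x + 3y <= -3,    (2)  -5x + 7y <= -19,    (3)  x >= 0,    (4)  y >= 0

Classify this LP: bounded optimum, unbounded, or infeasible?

infeasible

The boundaries 3x + 3y = -3 and -5x + 7y = -19 meet at (1, -2), but that point violates y ≥ 0. Every candidate vertex is excluded by some other constraint, so the feasible region is empty.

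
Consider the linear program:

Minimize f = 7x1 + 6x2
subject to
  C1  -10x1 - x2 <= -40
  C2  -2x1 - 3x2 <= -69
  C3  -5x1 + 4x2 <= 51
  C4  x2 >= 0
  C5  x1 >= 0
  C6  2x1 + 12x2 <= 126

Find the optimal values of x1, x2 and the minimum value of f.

x1 = 25, x2 = 19/3, minimum f = 213

The binding constraints are -2x1 - 3x2 = -69 and 2x1 + 12x2 = 126.
Solving simultaneously gives x1 = 25, x2 = 19/3.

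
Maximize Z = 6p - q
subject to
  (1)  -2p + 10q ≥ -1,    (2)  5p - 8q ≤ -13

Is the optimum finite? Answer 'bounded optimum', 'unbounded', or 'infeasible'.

From the feasible point (-69/17, -31/34), moving in the direction (8, 5) keeps every constraint satisfied while Z increases without bound.

unbounded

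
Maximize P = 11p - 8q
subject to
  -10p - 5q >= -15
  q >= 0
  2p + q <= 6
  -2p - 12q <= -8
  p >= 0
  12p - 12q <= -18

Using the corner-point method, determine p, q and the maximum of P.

p = 1/2, q = 2, maximum P = -21/2

Feasible corners and P = 11p - 8q:
  (0, 3) → P = -24
  (1/2, 2) → P = -21/2
  (0, 3/2) → P = -12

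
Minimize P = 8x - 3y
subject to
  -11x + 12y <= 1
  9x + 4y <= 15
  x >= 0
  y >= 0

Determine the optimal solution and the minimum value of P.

Feasible corners and P = 8x - 3y:
  (22/19, 87/76) → P = 443/76
  (0, 1/12) → P = -1/4
  (5/3, 0) → P = 40/3
  (0, 0) → P = 0

x = 0, y = 1/12, minimum P = -1/4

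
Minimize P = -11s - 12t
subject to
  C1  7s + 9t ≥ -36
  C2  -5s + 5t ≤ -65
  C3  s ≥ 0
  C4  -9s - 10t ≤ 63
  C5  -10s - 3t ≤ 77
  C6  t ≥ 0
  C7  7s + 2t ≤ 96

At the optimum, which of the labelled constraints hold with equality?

C2 and C7

Vertices and P = -11s - 12t:
  (13, 0) → P = -143
  (122/9, 5/9) → P = -1402/9
  (96/7, 0) → P = -1056/7

The minimum is at (122/9, 5/9). Substituting into each constraint, equality holds for C2 and C7; the remaining constraints have slack.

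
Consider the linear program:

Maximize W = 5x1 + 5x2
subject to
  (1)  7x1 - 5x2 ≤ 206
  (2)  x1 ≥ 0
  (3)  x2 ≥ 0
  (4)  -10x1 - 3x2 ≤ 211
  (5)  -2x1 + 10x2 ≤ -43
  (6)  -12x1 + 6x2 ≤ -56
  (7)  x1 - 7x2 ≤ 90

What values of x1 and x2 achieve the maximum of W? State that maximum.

x1 = 123/4, x2 = 37/20, maximum W = 163

Feasible corners and W = 5x1 + 5x2:
  (206/7, 0) → W = 1030/7
  (123/4, 37/20) → W = 163
  (43/2, 0) → W = 215/2

At the optimal vertex, 7x1 - 5x2 = 206 and -2x1 + 10x2 = -43.
Solving simultaneously gives x1 = 123/4, x2 = 37/20.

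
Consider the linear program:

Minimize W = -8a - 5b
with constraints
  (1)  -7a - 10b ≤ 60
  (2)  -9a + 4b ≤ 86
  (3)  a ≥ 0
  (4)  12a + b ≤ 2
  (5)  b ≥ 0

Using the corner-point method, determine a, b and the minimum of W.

Vertices and W = -8a - 5b:
  (0, 2) → W = -10
  (0, 0) → W = 0
  (1/6, 0) → W = -4/3

At the optimal vertex, a = 0 and 12a + b = 2.
Solving simultaneously gives a = 0, b = 2.

a = 0, b = 2, minimum W = -10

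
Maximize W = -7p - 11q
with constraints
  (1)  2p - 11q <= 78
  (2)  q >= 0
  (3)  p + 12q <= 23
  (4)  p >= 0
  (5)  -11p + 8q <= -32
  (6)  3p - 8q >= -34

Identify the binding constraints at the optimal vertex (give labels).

(2) and (5)

Corner points and W = -7p - 11q:
  (23, 0) → W = -161
  (32/11, 0) → W = -224/11
  (142/35, 221/140) → W = -6407/140

The maximum is at (32/11, 0). Substituting into each constraint, equality holds for (2) and (5); the remaining constraints have slack.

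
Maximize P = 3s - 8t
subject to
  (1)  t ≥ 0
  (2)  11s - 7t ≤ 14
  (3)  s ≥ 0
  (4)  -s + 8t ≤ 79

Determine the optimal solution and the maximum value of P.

Vertices and P = 3s - 8t:
  (14/11, 0) → P = 42/11
  (0, 0) → P = 0
  (665/81, 883/81) → P = -5069/81
  (0, 79/8) → P = -79

s = 14/11, t = 0, maximum P = 42/11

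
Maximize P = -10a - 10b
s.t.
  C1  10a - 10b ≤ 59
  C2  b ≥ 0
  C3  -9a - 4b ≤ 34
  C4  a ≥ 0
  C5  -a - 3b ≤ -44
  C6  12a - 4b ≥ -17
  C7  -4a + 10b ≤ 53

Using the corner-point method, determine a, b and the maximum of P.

a = 281/22, b = 229/22, maximum P = -2550/11

Extreme points and P = -10a - 10b:
  (617/40, 381/40) → P = -499/2
  (56/3, 383/30) → P = -943/3
  (281/22, 229/22) → P = -2550/11

The binding constraints are -a - 3b = -44 and -4a + 10b = 53.
Solving simultaneously gives a = 281/22, b = 229/22.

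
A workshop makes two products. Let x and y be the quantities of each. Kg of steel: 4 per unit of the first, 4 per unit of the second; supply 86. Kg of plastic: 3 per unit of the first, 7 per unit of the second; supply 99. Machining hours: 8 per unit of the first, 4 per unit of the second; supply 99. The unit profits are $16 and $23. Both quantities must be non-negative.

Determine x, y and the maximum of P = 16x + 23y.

x = 27/4, y = 45/4, maximum P = 1467/4

Corner points and P = 16x + 23y:
  (0, 0) → P = 0
  (0, 99/7) → P = 2277/7
  (99/8, 0) → P = 198
  (27/4, 45/4) → P = 1467/4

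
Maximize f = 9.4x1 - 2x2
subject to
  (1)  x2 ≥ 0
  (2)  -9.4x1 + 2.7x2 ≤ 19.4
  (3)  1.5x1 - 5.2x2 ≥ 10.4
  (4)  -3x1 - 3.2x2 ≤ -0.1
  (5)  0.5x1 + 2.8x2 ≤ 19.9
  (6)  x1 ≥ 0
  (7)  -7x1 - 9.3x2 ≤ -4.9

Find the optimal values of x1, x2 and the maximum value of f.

x1 = 39.8, x2 = 0, maximum f = 374.12

Feasible corners and f = 9.4x1 - 2x2:
  (104/15, 0) → f = 4888/75
  (199/5, 0) → f = 9353/25
  (39/2, 29/8) → f = 3521/20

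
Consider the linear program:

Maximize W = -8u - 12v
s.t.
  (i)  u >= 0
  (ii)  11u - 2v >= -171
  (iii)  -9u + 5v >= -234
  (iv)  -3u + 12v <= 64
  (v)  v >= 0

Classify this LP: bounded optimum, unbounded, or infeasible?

bounded optimum

Corner points and W = -8u - 12v:
  (0, 16/3) → W = -64
  (0, 0) → W = 0
  (3128/93, 426/31) → W = -40360/93
  (26, 0) → W = -208
The feasible region has finitely many vertices and no improving ray; the maximum is 0 at (0, 0).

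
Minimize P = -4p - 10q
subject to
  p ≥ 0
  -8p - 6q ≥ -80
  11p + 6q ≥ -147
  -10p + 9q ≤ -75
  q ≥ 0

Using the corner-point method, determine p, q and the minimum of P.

p = 195/22, q = 50/33, minimum P = -1670/33

Corner points and P = -4p - 10q:
  (195/22, 50/33) → P = -1670/33
  (10, 0) → P = -40
  (15/2, 0) → P = -30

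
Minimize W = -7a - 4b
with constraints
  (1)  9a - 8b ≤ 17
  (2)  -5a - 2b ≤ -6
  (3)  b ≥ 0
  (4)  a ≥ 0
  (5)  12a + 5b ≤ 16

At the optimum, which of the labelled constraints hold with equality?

Feasible corners and W = -7a - 4b:
  (6/5, 0) → W = -42/5
  (0, 3) → W = -12
  (4/3, 0) → W = -28/3
  (0, 16/5) → W = -64/5

The minimum is at (0, 16/5). Substituting into each constraint, equality holds for (4) and (5); the remaining constraints have slack.

(4) and (5)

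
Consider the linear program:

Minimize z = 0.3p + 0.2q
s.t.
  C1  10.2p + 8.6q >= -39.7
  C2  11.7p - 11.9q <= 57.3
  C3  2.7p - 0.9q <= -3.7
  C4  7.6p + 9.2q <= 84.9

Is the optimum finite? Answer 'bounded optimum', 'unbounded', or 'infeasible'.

bounded optimum

Feasible corners and z = 0.3p + 0.2q:
  (-1351/648, -463/216) → z = -253/240
  (-54769/1424, 58385/1424) → z = -47537/14240
  (4237/3168, 25735/3168) → z = 64181/31680
The feasible region has finitely many vertices and no improving ray; the minimum is -47537/14240 at (-54769/1424, 58385/1424).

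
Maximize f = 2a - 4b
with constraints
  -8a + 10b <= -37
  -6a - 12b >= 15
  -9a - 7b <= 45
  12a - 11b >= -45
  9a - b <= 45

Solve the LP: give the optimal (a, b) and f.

a = 15/4, b = -45/4, maximum f = 105/2

Vertices and f = 2a - 4b:
  (49/26, -57/26) → f = 163/13
  (-191/146, -693/146) → f = 1195/73
  (175/38, -135/38) → f = 445/19
  (15/4, -45/4) → f = 105/2

The optimum lies where -9a - 7b = 45 and 9a - b = 45.
Solving simultaneously gives a = 15/4, b = -45/4.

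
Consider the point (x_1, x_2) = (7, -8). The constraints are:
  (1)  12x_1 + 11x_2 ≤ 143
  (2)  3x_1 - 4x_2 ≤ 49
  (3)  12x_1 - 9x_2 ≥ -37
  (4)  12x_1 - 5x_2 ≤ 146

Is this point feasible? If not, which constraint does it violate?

Constraint (2): 3x_1 - 4x_2 = 53, which is not ≤ 49. All other constraints are satisfied.

not feasible — violates (2)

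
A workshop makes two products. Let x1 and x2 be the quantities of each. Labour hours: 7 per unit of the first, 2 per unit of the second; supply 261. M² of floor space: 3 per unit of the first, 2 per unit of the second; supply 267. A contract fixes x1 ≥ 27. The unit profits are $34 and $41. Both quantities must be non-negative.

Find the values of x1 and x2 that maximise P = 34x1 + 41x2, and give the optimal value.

Corner points and P = 34x1 + 41x2:
  (261/7, 0) → P = 8874/7
  (27, 0) → P = 918
  (27, 36) → P = 2394

x1 = 27, x2 = 36, maximum P = 2394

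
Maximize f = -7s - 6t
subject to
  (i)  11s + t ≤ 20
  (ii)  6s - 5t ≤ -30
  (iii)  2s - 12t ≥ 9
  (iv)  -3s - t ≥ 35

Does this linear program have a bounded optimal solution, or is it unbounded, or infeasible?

From the feasible point (-205/21, -40/7), moving in the direction (-5, -6) keeps every constraint satisfied while f increases without bound.

unbounded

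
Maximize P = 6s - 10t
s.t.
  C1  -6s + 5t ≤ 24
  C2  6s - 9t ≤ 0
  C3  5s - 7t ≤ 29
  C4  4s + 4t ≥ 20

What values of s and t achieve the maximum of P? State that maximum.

The feasible region is unbounded (it extends along (5, 6), (7, 5)), but P strictly decreases along every unbounded feasible direction, so there is no improving ray and the maximum is attained at a vertex.

s = 3, t = 2, maximum P = -2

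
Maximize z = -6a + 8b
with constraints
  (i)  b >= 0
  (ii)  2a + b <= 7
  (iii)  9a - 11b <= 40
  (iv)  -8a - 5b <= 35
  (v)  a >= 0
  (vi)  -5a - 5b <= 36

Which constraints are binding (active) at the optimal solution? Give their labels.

(ii) and (v)

Feasible corners and z = -6a + 8b:
  (7/2, 0) → z = -21
  (0, 0) → z = 0
  (0, 7) → z = 56

The maximum is at (0, 7). Substituting into each constraint, equality holds for (ii) and (v); the remaining constraints have slack.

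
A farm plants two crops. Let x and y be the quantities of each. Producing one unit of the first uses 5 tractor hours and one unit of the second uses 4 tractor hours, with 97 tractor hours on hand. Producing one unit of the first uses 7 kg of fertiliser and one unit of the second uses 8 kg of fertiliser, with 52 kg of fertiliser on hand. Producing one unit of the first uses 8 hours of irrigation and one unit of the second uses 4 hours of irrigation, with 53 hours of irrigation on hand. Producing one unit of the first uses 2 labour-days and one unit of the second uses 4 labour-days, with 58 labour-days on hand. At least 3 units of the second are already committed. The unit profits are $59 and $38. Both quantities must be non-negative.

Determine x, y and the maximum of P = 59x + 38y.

The binding constraints are 7x + 8y = 52 and y = 3.
Solving simultaneously gives x = 4, y = 3.

x = 4, y = 3, maximum P = 350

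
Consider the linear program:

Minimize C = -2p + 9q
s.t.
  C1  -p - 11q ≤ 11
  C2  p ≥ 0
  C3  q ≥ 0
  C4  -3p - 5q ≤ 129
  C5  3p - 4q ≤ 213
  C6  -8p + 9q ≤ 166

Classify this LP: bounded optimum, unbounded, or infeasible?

bounded optimum

Vertices and C = -2p + 9q:
  (0, 0) → C = 0
  (0, 166/9) → C = 166
  (71, 0) → C = -142
The feasible region has finitely many vertices and no improving ray; the minimum is -142 at (71, 0).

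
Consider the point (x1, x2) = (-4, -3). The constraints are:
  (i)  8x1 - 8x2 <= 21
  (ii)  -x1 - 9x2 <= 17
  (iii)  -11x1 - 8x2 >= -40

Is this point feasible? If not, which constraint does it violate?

not feasible — violates (ii)

Constraint (ii): -x1 - 9x2 = 31, which is not ≤ 17. All other constraints are satisfied.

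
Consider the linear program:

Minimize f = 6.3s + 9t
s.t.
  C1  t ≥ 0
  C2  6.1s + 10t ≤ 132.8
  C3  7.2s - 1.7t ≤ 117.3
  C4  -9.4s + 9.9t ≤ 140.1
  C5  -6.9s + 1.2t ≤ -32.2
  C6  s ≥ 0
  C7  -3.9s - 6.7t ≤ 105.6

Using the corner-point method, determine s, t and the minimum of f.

Vertices and f = 6.3s + 9t:
  (391/24, 0) → f = 8211/80
  (14/3, 0) → f = 147/5
  (139876/8237, 24063/8237) → f = 5488929/41185
  (6017/954, 35995/3816) → f = 264213/2120

s = 14/3, t = 0, minimum f = 147/5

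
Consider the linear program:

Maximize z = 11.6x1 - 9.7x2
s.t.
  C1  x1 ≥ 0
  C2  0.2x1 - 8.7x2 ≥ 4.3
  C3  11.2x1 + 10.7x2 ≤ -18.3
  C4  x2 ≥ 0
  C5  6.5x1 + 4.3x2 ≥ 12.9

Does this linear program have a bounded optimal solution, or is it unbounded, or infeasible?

infeasible

The boundaries 0.2x1 - 8.7x2 = 4.3 and x2 = 0 meet at (21.5, 0), but that point violates 11.2x1 + 10.7x2 ≤ -18.3. Every candidate vertex is excluded by some other constraint, so the feasible region is empty.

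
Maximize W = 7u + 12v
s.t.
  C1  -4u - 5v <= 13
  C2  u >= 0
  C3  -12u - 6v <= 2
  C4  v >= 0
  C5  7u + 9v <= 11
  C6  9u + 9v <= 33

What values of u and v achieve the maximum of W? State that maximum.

Vertices and W = 7u + 12v:
  (0, 0) → W = 0
  (0, 11/9) → W = 44/3
  (11/7, 0) → W = 11

At the optimal vertex, u = 0 and 7u + 9v = 11.
Solving simultaneously gives u = 0, v = 11/9.

u = 0, v = 11/9, maximum W = 44/3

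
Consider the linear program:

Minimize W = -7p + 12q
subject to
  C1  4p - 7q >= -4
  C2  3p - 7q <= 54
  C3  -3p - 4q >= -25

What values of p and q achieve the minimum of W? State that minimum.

Feasible corners and W = -7p + 12q:
  (-58, -228/7) → W = 106/7
  (159/37, 112/37) → W = 231/37
  (391/33, -29/11) → W = -3781/33

The binding constraints are 3p - 7q = 54 and -3p - 4q = -25.
Solving simultaneously gives p = 391/33, q = -29/11.

p = 391/33, q = -29/11, minimum W = -3781/33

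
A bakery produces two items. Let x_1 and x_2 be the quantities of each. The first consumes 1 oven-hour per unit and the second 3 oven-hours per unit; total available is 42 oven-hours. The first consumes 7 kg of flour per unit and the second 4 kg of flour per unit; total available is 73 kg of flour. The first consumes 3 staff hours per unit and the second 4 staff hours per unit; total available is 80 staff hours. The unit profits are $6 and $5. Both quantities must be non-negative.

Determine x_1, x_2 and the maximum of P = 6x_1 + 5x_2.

Feasible corners and P = 6x_1 + 5x_2:
  (0, 0) → P = 0
  (0, 14) → P = 70
  (73/7, 0) → P = 438/7
  (3, 13) → P = 83

x_1 = 3, x_2 = 13, maximum P = 83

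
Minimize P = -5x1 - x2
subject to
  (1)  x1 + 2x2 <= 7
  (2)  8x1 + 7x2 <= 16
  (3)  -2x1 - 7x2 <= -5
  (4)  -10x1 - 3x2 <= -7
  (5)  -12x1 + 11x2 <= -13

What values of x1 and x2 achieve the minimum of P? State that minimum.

x1 = 11/6, x2 = 4/21, minimum P = -131/14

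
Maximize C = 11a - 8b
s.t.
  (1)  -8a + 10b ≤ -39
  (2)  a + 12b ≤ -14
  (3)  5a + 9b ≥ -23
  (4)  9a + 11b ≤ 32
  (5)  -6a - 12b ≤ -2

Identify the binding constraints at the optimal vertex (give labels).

(4) and (5)

Corner points and C = 11a - 8b:
  (538/97, -158/97) → C = 7182/97
  (16/5, -43/30) → C = 140/3
  (181/21, -29/7) → C = 2687/21

The maximum is at (181/21, -29/7). Substituting into each constraint, equality holds for (4) and (5); the remaining constraints have slack.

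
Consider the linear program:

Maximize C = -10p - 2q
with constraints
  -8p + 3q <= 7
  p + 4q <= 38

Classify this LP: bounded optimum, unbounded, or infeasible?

From the feasible point (86/35, 311/35), moving in the direction (-3, -8) keeps every constraint satisfied while C increases without bound.

unbounded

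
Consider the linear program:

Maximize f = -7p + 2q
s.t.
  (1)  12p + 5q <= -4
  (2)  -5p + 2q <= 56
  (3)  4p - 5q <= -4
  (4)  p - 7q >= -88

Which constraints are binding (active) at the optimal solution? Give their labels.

Extreme points and f = -7p + 2q:
  (-1/2, 2/5) → f = 43/10
  (-468/89, 1052/89) → f = 5380/89
  (-16, -12) → f = 88
  (-72/11, 128/11) → f = 760/11

The maximum is at (-16, -12). Substituting into each constraint, equality holds for (2) and (3); the remaining constraints have slack.

(2) and (3)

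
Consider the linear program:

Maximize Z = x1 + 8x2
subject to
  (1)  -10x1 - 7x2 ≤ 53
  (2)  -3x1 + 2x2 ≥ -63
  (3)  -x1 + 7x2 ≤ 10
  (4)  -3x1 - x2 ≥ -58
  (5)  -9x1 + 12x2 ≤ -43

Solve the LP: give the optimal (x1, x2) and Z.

x1 = 18, x2 = 4, maximum Z = 50

Corner points and Z = x1 + 8x2:
  (335/41, -789/41) → Z = -5977/41
  (-335/183, -907/183) → Z = -7591/183
  (179/9, -5/3) → Z = 59/9
  (18, 4) → Z = 50
  (421/51, 133/51) → Z = 495/17

At the optimal vertex, -x1 + 7x2 = 10 and -3x1 - x2 = -58.
Solving simultaneously gives x1 = 18, x2 = 4.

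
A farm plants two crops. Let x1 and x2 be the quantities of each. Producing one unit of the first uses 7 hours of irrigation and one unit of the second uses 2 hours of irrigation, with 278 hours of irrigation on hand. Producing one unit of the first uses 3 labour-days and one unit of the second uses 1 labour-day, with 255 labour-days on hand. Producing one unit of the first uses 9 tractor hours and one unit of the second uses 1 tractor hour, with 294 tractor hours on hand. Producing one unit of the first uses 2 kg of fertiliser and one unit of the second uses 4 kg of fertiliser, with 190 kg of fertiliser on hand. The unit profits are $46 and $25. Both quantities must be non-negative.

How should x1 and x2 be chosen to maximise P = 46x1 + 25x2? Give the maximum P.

x1 = 29, x2 = 33, maximum P = 2159

Feasible corners and P = 46x1 + 25x2:
  (0, 0) → P = 0
  (0, 95/2) → P = 2375/2
  (98/3, 0) → P = 4508/3
  (29, 33) → P = 2159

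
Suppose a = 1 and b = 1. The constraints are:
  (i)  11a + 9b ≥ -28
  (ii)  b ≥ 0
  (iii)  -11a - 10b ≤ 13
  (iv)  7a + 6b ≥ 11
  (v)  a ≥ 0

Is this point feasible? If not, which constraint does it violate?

(i): 20 ≥ -28 ✓
(ii): 1 ≥ 0 ✓
(iii): -21 ≤ 13 ✓
(iv): 13 ≥ 11 ✓
(v): 1 ≥ 0 ✓

feasible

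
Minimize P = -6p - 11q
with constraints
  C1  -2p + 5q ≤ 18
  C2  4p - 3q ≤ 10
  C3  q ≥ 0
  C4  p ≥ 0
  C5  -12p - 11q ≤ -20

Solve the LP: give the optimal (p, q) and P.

Extreme points and P = -6p - 11q:
  (52/7, 46/7) → P = -818/7
  (0, 18/5) → P = -198/5
  (5/2, 0) → P = -15
  (5/3, 0) → P = -10
  (0, 20/11) → P = -20

p = 52/7, q = 46/7, minimum P = -818/7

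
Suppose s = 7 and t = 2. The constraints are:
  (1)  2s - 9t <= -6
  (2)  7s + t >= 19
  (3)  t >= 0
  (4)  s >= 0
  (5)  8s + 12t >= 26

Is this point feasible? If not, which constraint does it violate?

not feasible — violates (1)

Constraint (1): 2s - 9t = -4, which is not ≤ -6. All other constraints are satisfied.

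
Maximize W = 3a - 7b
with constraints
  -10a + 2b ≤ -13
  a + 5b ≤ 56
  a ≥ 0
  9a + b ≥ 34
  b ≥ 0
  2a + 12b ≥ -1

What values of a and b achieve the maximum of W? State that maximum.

a = 56, b = 0, maximum W = 168

Feasible corners and W = 3a - 7b:
  (177/52, 547/52) → W = -1649/26
  (81/28, 223/28) → W = -659/14
  (56, 0) → W = 168
  (34/9, 0) → W = 34/3

At the optimal vertex, a + 5b = 56 and b = 0.
Solving simultaneously gives a = 56, b = 0.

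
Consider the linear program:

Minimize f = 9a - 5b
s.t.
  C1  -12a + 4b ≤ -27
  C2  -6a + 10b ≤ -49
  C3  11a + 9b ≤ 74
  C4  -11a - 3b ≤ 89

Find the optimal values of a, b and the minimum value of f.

a = 37/48, b = -71/16, minimum f = 233/8

The feasible region is unbounded (it extends along (9, -11), (3, -11)), but f strictly increases along every unbounded feasible direction, so there is no improving ray and the minimum is attained at a vertex.

At the optimal vertex, -12a + 4b = -27 and -6a + 10b = -49.
Solving simultaneously gives a = 37/48, b = -71/16.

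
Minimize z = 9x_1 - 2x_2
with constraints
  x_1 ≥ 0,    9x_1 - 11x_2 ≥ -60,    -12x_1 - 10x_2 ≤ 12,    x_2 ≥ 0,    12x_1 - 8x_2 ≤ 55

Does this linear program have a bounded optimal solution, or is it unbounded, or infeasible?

Vertices and z = 9x_1 - 2x_2:
  (0, 60/11) → z = -120/11
  (0, 0) → z = 0
  (217/12, 81/4) → z = 489/4
  (55/12, 0) → z = 165/4
The feasible region has finitely many vertices and no improving ray; the minimum is -120/11 at (0, 60/11).

bounded optimum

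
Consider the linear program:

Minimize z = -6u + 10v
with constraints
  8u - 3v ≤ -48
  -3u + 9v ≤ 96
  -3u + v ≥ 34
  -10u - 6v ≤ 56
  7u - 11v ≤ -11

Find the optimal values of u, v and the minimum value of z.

Extreme points and z = -6u + 10v:
  (-35/4, 31/4) → z = 130
  (-10, 22/3) → z = 400/3
  (-65/7, 43/7) → z = 820/7

u = -65/7, v = 43/7, minimum z = 820/7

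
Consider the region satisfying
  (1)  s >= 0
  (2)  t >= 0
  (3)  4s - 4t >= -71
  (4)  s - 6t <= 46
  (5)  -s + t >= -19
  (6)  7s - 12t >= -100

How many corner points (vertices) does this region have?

4

Pairwise boundary intersections that survive every other constraint:
  (0, 0)
  (0, 25/3)
  (19, 0)
  (328/5, 233/5)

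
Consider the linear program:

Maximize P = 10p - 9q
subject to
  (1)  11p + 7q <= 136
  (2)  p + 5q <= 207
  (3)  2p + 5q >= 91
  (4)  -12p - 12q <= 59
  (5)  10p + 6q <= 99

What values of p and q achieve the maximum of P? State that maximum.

Vertices and P = 10p - 9q:
  (-2779/48, 2543/48) → P = -50677/48
  (-747/44, 1971/44) → P = -25209/44
  (-1387/36, 605/18) → P = -6190/9
  (-51/38, 356/19) → P = -3459/19

The optimum lies where 2p + 5q = 91 and 10p + 6q = 99.
Solving simultaneously gives p = -51/38, q = 356/19.

p = -51/38, q = 356/19, maximum P = -3459/19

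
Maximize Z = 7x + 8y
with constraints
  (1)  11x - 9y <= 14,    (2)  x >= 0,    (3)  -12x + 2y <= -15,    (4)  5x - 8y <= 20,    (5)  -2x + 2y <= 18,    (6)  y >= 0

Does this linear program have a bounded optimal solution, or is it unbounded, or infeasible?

bounded optimum

Vertices and Z = 7x + 8y:
  (95/2, 113/2) → Z = 1569/2
  (14/11, 0) → Z = 98/11
  (33/10, 123/10) → Z = 243/2
  (5/4, 0) → Z = 35/4
The feasible region has finitely many vertices and no improving ray; the maximum is 1569/2 at (95/2, 113/2).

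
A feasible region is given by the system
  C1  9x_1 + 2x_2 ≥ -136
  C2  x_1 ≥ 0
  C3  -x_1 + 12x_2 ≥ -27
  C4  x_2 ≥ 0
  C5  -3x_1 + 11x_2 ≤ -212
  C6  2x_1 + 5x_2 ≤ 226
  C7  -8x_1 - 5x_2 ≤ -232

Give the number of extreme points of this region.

3

Pairwise boundary intersections that survive every other constraint:
  (2247/25, 131/25)
  (2847/29, 172/29)
  (3546/37, 254/37)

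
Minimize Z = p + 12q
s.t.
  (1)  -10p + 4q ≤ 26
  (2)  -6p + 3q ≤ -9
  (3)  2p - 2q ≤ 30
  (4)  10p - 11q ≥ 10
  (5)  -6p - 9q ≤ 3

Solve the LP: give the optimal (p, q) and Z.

p = 44/5, q = -31/5, minimum Z = -328/5

Vertices and Z = p + 12q:
  (23/12, 5/6) → Z = 143/12
  (1, -1) → Z = -11
  (155, 140) → Z = 1835
  (44/5, -31/5) → Z = -328/5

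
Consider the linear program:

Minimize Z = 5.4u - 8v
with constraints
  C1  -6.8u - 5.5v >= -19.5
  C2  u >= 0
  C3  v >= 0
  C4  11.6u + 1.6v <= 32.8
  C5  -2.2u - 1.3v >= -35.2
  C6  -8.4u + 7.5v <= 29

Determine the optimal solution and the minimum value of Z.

Vertices and Z = 5.4u - 8v:
  (0, 39/11) → Z = -312/11
  (3730/1323, 79/1323) → Z = 19510/1323
  (0, 0) → Z = 0
  (82/29, 0) → Z = 2214/145

u = 0, v = 39/11, minimum Z = -312/11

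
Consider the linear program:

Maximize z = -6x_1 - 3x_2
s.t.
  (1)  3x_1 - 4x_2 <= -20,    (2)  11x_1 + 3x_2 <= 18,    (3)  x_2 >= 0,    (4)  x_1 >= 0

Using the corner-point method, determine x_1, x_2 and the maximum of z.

Extreme points and z = -6x_1 - 3x_2:
  (12/53, 274/53) → z = -894/53
  (0, 5) → z = -15
  (0, 6) → z = -18

The binding constraints are 3x_1 - 4x_2 = -20 and x_1 = 0.
Solving simultaneously gives x_1 = 0, x_2 = 5.

x_1 = 0, x_2 = 5, maximum z = -15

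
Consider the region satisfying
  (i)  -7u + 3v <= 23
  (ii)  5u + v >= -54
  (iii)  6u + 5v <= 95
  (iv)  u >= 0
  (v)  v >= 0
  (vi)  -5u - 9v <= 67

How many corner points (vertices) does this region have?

Of the 15 pairwise boundary intersections, those satisfying every inequality are:
  (170/53, 803/53)
  (0, 23/3)
  (95/6, 0)
  (0, 0)

4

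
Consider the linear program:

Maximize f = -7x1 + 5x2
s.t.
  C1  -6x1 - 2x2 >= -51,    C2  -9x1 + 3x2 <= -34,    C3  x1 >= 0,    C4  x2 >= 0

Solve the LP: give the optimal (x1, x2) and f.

x1 = 221/36, x2 = 85/12, maximum f = -68/9

Extreme points and f = -7x1 + 5x2:
  (221/36, 85/12) → f = -68/9
  (17/2, 0) → f = -119/2
  (34/9, 0) → f = -238/9

The optimum lies where -6x1 - 2x2 = -51 and -9x1 + 3x2 = -34.
Solving simultaneously gives x1 = 221/36, x2 = 85/12.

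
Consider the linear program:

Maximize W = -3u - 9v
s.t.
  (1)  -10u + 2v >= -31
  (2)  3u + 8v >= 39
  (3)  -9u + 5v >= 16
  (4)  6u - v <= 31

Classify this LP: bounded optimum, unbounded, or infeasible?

Extreme points and W = -3u - 9v:
  (187/32, 439/32) → W = -141
  (31/2, 62) → W = -1209/2
  (67/87, 133/29) → W = -1264/29
The feasible region has finitely many vertices and no improving ray; the maximum is -1264/29 at (67/87, 133/29).

bounded optimum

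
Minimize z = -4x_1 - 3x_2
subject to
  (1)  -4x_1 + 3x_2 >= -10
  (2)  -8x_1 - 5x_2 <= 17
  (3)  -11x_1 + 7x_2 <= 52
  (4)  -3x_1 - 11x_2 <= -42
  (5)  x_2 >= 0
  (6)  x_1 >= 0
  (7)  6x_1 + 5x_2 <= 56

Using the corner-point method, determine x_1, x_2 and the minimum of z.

x_1 = 109/19, x_2 = 82/19, minimum z = -682/19

The optimum lies where -4x_1 + 3x_2 = -10 and 6x_1 + 5x_2 = 56.
Solving simultaneously gives x_1 = 109/19, x_2 = 82/19.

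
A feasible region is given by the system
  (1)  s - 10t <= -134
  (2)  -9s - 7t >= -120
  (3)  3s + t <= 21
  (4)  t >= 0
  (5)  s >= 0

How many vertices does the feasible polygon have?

Intersecting each pair of boundary lines and keeping only the points that satisfy every inequality leaves:
  (76/31, 423/31)
  (0, 67/5)
  (9/4, 57/4)
  (0, 120/7)

4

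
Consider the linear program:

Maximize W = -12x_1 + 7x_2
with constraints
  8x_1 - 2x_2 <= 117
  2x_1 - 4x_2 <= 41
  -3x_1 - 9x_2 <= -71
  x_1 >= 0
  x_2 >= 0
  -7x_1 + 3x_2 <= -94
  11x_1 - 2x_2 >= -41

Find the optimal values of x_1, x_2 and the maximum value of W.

x_1 = 163/10, x_2 = 67/10, maximum W = -1487/10

Extreme points and W = -12x_1 + 7x_2:
  (1195/78, 217/78) → W = -12821/78
  (163/10, 67/10) → W = -1487/10
  (353/24, 215/72) → W = -11203/72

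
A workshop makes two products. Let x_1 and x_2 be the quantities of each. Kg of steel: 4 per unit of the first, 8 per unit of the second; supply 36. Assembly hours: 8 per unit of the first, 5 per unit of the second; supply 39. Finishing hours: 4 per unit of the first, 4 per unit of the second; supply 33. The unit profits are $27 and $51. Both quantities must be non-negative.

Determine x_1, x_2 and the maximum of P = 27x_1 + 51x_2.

x_1 = 3, x_2 = 3, maximum P = 234

Corner points and P = 27x_1 + 51x_2:
  (0, 0) → P = 0
  (0, 9/2) → P = 459/2
  (39/8, 0) → P = 1053/8
  (3, 3) → P = 234

The optimum lies where 4x_1 + 8x_2 = 36 and 8x_1 + 5x_2 = 39.
Solving simultaneously gives x_1 = 3, x_2 = 3.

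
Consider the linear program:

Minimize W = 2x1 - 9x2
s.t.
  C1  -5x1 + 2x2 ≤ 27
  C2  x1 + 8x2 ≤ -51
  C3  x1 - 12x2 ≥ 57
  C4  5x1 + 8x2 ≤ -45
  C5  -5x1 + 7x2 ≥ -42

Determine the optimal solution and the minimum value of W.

x1 = -53/7, x2 = -38/7, minimum W = 236/7

Corner points and W = 2x1 - 9x2:
  (-53/7, -38/7) → W = 236/7
  (-273/25, -69/5) → W = 2559/25
  (-21/47, -297/47) → W = 2631/47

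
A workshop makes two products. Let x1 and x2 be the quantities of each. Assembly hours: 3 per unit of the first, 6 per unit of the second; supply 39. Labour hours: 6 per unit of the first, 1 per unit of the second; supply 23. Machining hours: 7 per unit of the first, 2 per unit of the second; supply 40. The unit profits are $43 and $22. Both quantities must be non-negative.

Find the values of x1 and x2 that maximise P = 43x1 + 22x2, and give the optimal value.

x1 = 3, x2 = 5, maximum P = 239

Vertices and P = 43x1 + 22x2:
  (0, 0) → P = 0
  (0, 13/2) → P = 143
  (23/6, 0) → P = 989/6
  (3, 5) → P = 239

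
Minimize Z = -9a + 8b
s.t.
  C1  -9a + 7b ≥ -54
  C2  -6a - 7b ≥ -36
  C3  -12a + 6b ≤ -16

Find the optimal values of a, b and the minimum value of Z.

Extreme points and Z = -9a + 8b:
  (6, 0) → Z = -54
  (-106/15, -84/5) → Z = -354/5
  (41/15, 14/5) → Z = -11/5

At the optimal vertex, -9a + 7b = -54 and -12a + 6b = -16.
Solving simultaneously gives a = -106/15, b = -84/5.

a = -106/15, b = -84/5, minimum Z = -354/5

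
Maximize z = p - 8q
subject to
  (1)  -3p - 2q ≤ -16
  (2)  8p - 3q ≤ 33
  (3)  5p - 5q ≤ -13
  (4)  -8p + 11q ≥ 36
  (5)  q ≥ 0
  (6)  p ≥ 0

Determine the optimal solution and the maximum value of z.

p = 104/49, q = 236/49, maximum z = -1784/49

The feasible region is unbounded (it extends along (0, 1), (3, 8)), but z strictly decreases along every unbounded feasible direction, so there is no improving ray and the maximum is attained at a vertex.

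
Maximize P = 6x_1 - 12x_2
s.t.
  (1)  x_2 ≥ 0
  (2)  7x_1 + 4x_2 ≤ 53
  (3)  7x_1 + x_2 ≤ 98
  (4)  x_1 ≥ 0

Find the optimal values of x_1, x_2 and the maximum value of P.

Feasible corners and P = 6x_1 - 12x_2:
  (53/7, 0) → P = 318/7
  (0, 0) → P = 0
  (0, 53/4) → P = -159

x_1 = 53/7, x_2 = 0, maximum P = 318/7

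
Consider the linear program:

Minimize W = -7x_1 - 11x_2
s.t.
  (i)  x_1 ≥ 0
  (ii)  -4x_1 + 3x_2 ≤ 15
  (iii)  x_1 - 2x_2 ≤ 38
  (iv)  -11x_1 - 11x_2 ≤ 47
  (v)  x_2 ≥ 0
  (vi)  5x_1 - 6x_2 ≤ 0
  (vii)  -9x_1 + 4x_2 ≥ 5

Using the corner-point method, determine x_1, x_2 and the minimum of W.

Extreme points and W = -7x_1 - 11x_2:
  (0, 5) → W = -55
  (0, 5/4) → W = -55/4
  (45/11, 115/11) → W = -1580/11

The binding constraints are -4x_1 + 3x_2 = 15 and -9x_1 + 4x_2 = 5.
Solving simultaneously gives x_1 = 45/11, x_2 = 115/11.

x_1 = 45/11, x_2 = 115/11, minimum W = -1580/11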